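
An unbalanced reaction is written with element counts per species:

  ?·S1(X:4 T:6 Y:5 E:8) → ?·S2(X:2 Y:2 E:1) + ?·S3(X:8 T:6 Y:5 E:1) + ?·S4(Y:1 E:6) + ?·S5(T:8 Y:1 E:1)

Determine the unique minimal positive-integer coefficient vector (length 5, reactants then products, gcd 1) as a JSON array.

Coefficients: [5, 6, 1, 5, 3]

X: 5·4 = 20 | 6·2+1·8+5·0+3·0 = 20
T: 5·6 = 30 | 6·0+1·6+5·0+3·8 = 30
Y: 5·5 = 25 | 6·2+1·5+5·1+3·1 = 25
E: 5·8 = 40 | 6·1+1·1+5·6+3·1 = 40
gcd(5,6,1,5,3) = 1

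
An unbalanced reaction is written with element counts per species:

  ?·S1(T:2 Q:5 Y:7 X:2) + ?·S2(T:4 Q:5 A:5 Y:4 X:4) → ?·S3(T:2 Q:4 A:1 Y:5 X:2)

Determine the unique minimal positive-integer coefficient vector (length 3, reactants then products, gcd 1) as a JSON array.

Coefficients: [3, 1, 5]

T: 3·2+1·4 = 10 | 5·2 = 10
Q: 3·5+1·5 = 20 | 5·4 = 20
A: 3·0+1·5 = 5 | 5·1 = 5
Y: 3·7+1·4 = 25 | 5·5 = 25
X: 3·2+1·4 = 10 | 5·2 = 10
gcd(3,1,5) = 1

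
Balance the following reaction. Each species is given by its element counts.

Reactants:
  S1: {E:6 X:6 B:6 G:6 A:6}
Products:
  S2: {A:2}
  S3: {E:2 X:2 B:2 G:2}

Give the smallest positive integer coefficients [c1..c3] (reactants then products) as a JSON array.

E: 1·6 = 6 | 3·0+3·2 = 6
X: 1·6 = 6 | 3·0+3·2 = 6
B: 1·6 = 6 | 3·0+3·2 = 6
G: 1·6 = 6 | 3·0+3·2 = 6
A: 1·6 = 6 | 3·2+3·0 = 6
gcd(1,3,3) = 1

Coefficients: [1, 3, 3]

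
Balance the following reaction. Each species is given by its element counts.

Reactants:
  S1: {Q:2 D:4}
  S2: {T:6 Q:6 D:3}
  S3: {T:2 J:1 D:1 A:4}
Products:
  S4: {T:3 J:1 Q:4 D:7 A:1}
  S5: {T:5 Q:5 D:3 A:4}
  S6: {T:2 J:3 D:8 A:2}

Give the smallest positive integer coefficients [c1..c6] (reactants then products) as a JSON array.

Coefficients: [5, 3, 5, 2, 4, 1]

T: 5·0+3·6+5·2 = 28 | 2·3+4·5+1·2 = 28
J: 5·0+3·0+5·1 = 5 | 2·1+4·0+1·3 = 5
Q: 5·2+3·6+5·0 = 28 | 2·4+4·5+1·0 = 28
D: 5·4+3·3+5·1 = 34 | 2·7+4·3+1·8 = 34
A: 5·0+3·0+5·4 = 20 | 2·1+4·4+1·2 = 20
gcd(5,3,5,2,4,1) = 1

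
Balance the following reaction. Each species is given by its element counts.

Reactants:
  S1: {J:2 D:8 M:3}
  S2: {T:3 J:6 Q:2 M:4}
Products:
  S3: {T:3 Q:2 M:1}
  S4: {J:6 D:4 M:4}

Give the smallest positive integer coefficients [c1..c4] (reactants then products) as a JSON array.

Coefficients: [3, 5, 5, 6]

T: 3·0+5·3 = 15 | 5·3+6·0 = 15
J: 3·2+5·6 = 36 | 5·0+6·6 = 36
D: 3·8+5·0 = 24 | 5·0+6·4 = 24
Q: 3·0+5·2 = 10 | 5·2+6·0 = 10
M: 3·3+5·4 = 29 | 5·1+6·4 = 29
gcd(3,5,5,6) = 1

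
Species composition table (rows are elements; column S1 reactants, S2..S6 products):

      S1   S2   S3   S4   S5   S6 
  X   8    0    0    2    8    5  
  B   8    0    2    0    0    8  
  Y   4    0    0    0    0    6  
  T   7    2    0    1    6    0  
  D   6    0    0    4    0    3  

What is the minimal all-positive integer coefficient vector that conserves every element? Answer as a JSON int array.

X: 3·8 = 24 | 6·0+4·0+3·2+1·8+2·5 = 24
B: 3·8 = 24 | 6·0+4·2+3·0+1·0+2·8 = 24
Y: 3·4 = 12 | 6·0+4·0+3·0+1·0+2·6 = 12
T: 3·7 = 21 | 6·2+4·0+3·1+1·6+2·0 = 21
D: 3·6 = 18 | 6·0+4·0+3·4+1·0+2·3 = 18
gcd(3,6,4,3,1,2) = 1

Coefficients: [3, 6, 4, 3, 1, 2]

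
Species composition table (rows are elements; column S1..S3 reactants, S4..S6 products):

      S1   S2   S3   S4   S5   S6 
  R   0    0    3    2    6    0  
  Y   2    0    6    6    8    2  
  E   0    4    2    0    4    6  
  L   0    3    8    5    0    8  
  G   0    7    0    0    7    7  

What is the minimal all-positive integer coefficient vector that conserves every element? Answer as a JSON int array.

R: 5·0+5·0+4·3 = 12 | 3·2+1·6+4·0 = 12
Y: 5·2+5·0+4·6 = 34 | 3·6+1·8+4·2 = 34
E: 5·0+5·4+4·2 = 28 | 3·0+1·4+4·6 = 28
L: 5·0+5·3+4·8 = 47 | 3·5+1·0+4·8 = 47
G: 5·0+5·7+4·0 = 35 | 3·0+1·7+4·7 = 35
gcd(5,5,4,3,1,4) = 1

Coefficients: [5, 5, 4, 3, 1, 4]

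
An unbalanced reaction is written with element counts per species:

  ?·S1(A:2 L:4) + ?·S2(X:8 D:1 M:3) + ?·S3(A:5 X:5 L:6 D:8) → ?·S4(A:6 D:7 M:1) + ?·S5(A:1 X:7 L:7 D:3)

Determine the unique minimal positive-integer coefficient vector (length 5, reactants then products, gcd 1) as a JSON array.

Coefficients: [1, 1, 4, 3, 4]

A: 1·2+1·0+4·5 = 22 | 3·6+4·1 = 22
X: 1·0+1·8+4·5 = 28 | 3·0+4·7 = 28
L: 1·4+1·0+4·6 = 28 | 3·0+4·7 = 28
D: 1·0+1·1+4·8 = 33 | 3·7+4·3 = 33
M: 1·0+1·3+4·0 = 3 | 3·1+4·0 = 3
gcd(1,1,4,3,4) = 1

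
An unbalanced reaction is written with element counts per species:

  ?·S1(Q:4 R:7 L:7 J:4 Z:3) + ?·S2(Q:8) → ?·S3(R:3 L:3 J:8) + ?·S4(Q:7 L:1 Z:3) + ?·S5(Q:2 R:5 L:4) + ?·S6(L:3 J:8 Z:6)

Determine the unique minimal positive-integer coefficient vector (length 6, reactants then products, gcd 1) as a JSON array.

Q: 4·4+1·8 = 24 | 1·0+2·7+5·2+1·0 = 24
R: 4·7+1·0 = 28 | 1·3+2·0+5·5+1·0 = 28
L: 4·7+1·0 = 28 | 1·3+2·1+5·4+1·3 = 28
J: 4·4+1·0 = 16 | 1·8+2·0+5·0+1·8 = 16
Z: 4·3+1·0 = 12 | 1·0+2·3+5·0+1·6 = 12
gcd(4,1,1,2,5,1) = 1

Coefficients: [4, 1, 1, 2, 5, 1]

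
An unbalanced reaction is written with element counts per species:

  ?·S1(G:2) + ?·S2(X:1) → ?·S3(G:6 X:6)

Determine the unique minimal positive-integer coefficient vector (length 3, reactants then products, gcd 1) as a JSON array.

G: 3·2+6·0 = 6 | 1·6 = 6
X: 3·0+6·1 = 6 | 1·6 = 6
gcd(3,6,1) = 1

Coefficients: [3, 6, 1]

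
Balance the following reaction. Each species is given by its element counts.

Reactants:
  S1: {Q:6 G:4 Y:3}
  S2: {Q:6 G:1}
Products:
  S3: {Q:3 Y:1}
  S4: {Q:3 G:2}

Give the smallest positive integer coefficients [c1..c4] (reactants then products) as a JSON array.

Coefficients: [1, 2, 3, 3]

Q: 1·6+2·6 = 18 | 3·3+3·3 = 18
G: 1·4+2·1 = 6 | 3·0+3·2 = 6
Y: 1·3+2·0 = 3 | 3·1+3·0 = 3
gcd(1,2,3,3) = 1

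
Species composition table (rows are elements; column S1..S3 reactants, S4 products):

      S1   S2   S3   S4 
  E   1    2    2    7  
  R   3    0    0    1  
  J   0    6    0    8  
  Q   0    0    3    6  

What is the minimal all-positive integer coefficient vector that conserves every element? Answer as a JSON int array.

Coefficients: [1, 4, 6, 3]

E: 1·1+4·2+6·2 = 21 | 3·7 = 21
R: 1·3+4·0+6·0 = 3 | 3·1 = 3
J: 1·0+4·6+6·0 = 24 | 3·8 = 24
Q: 1·0+4·0+6·3 = 18 | 3·6 = 18
gcd(1,4,6,3) = 1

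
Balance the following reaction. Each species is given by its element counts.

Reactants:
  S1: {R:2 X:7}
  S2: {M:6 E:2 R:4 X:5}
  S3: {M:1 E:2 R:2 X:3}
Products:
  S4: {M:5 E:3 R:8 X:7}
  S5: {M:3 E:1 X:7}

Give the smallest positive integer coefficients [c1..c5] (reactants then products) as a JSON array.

Coefficients: [4, 6, 4, 5, 5]

M: 4·0+6·6+4·1 = 40 | 5·5+5·3 = 40
E: 4·0+6·2+4·2 = 20 | 5·3+5·1 = 20
R: 4·2+6·4+4·2 = 40 | 5·8+5·0 = 40
X: 4·7+6·5+4·3 = 70 | 5·7+5·7 = 70
gcd(4,6,4,5,5) = 1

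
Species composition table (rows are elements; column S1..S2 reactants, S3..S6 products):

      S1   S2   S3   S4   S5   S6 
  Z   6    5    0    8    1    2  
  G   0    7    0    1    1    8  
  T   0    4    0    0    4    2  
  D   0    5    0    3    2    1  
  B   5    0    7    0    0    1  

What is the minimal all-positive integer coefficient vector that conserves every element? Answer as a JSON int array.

Z: 5·6+6·5 = 60 | 3·0+6·8+4·1+4·2 = 60
G: 5·0+6·7 = 42 | 3·0+6·1+4·1+4·8 = 42
T: 5·0+6·4 = 24 | 3·0+6·0+4·4+4·2 = 24
D: 5·0+6·5 = 30 | 3·0+6·3+4·2+4·1 = 30
B: 5·5+6·0 = 25 | 3·7+6·0+4·0+4·1 = 25
gcd(5,6,3,6,4,4) = 1

Coefficients: [5, 6, 3, 6, 4, 4]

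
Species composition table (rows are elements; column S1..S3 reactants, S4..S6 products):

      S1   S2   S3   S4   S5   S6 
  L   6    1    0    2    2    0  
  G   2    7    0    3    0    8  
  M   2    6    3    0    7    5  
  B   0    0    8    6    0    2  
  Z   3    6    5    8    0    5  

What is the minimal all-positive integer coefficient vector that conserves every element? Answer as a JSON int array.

L: 3·6+4·1+5·0 = 22 | 6·2+5·2+2·0 = 22
G: 3·2+4·7+5·0 = 34 | 6·3+5·0+2·8 = 34
M: 3·2+4·6+5·3 = 45 | 6·0+5·7+2·5 = 45
B: 3·0+4·0+5·8 = 40 | 6·6+5·0+2·2 = 40
Z: 3·3+4·6+5·5 = 58 | 6·8+5·0+2·5 = 58
gcd(3,4,5,6,5,2) = 1

Coefficients: [3, 4, 5, 6, 5, 2]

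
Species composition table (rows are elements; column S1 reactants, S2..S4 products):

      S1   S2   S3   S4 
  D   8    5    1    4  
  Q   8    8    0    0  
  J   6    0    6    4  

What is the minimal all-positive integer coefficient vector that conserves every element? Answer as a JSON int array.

Coefficients: [5, 5, 3, 3]

D: 5·8 = 40 | 5·5+3·1+3·4 = 40
Q: 5·8 = 40 | 5·8+3·0+3·0 = 40
J: 5·6 = 30 | 5·0+3·6+3·4 = 30
gcd(5,5,3,3) = 1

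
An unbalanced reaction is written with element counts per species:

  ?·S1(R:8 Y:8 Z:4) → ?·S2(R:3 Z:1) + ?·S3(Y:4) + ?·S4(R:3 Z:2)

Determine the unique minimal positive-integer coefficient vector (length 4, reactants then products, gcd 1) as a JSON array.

R: 3·8 = 24 | 4·3+6·0+4·3 = 24
Y: 3·8 = 24 | 4·0+6·4+4·0 = 24
Z: 3·4 = 12 | 4·1+6·0+4·2 = 12
gcd(3,4,6,4) = 1

Coefficients: [3, 4, 6, 4]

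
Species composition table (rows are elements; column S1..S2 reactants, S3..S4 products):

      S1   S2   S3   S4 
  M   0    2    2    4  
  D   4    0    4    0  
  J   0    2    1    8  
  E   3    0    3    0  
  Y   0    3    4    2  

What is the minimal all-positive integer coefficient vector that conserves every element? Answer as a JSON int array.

Coefficients: [4, 6, 4, 1]

M: 4·0+6·2 = 12 | 4·2+1·4 = 12
D: 4·4+6·0 = 16 | 4·4+1·0 = 16
J: 4·0+6·2 = 12 | 4·1+1·8 = 12
E: 4·3+6·0 = 12 | 4·3+1·0 = 12
Y: 4·0+6·3 = 18 | 4·4+1·2 = 18
gcd(4,6,4,1) = 1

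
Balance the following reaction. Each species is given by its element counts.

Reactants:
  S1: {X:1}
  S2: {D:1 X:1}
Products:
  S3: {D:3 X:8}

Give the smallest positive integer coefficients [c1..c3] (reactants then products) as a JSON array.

D: 5·0+3·1 = 3 | 1·3 = 3
X: 5·1+3·1 = 8 | 1·8 = 8
gcd(5,3,1) = 1

Coefficients: [5, 3, 1]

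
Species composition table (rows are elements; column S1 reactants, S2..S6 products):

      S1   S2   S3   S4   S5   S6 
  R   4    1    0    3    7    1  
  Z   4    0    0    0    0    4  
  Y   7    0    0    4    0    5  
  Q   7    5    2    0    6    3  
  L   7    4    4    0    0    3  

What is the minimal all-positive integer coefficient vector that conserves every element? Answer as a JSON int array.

R: 6·4 = 24 | 2·1+4·0+3·3+1·7+6·1 = 24
Z: 6·4 = 24 | 2·0+4·0+3·0+1·0+6·4 = 24
Y: 6·7 = 42 | 2·0+4·0+3·4+1·0+6·5 = 42
Q: 6·7 = 42 | 2·5+4·2+3·0+1·6+6·3 = 42
L: 6·7 = 42 | 2·4+4·4+3·0+1·0+6·3 = 42
gcd(6,2,4,3,1,6) = 1

Coefficients: [6, 2, 4, 3, 1, 6]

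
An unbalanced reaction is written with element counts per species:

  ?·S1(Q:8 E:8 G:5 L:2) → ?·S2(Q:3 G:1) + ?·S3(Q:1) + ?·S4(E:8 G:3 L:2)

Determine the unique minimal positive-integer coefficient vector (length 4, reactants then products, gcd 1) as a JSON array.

Q: 1·8 = 8 | 2·3+2·1+1·0 = 8
E: 1·8 = 8 | 2·0+2·0+1·8 = 8
G: 1·5 = 5 | 2·1+2·0+1·3 = 5
L: 1·2 = 2 | 2·0+2·0+1·2 = 2
gcd(1,2,2,1) = 1

Coefficients: [1, 2, 2, 1]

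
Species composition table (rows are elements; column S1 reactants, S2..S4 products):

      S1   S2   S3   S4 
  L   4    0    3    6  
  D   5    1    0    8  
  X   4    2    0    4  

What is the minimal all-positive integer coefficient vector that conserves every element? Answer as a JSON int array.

L: 6·4 = 24 | 6·0+2·3+3·6 = 24
D: 6·5 = 30 | 6·1+2·0+3·8 = 30
X: 6·4 = 24 | 6·2+2·0+3·4 = 24
gcd(6,6,2,3) = 1

Coefficients: [6, 6, 2, 3]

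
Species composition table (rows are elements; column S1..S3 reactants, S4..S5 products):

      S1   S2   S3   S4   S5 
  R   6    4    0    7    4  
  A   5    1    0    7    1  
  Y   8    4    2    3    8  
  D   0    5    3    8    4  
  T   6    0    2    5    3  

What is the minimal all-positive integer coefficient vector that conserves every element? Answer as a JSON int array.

R: 3·6+5·4+5·0 = 38 | 2·7+6·4 = 38
A: 3·5+5·1+5·0 = 20 | 2·7+6·1 = 20
Y: 3·8+5·4+5·2 = 54 | 2·3+6·8 = 54
D: 3·0+5·5+5·3 = 40 | 2·8+6·4 = 40
T: 3·6+5·0+5·2 = 28 | 2·5+6·3 = 28
gcd(3,5,5,2,6) = 1

Coefficients: [3, 5, 5, 2, 6]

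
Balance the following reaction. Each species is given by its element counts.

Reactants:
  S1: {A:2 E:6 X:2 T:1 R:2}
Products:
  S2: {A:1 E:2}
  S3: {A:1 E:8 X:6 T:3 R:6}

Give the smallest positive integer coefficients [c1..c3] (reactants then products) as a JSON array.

A: 3·2 = 6 | 5·1+1·1 = 6
E: 3·6 = 18 | 5·2+1·8 = 18
X: 3·2 = 6 | 5·0+1·6 = 6
T: 3·1 = 3 | 5·0+1·3 = 3
R: 3·2 = 6 | 5·0+1·6 = 6
gcd(3,5,1) = 1

Coefficients: [3, 5, 1]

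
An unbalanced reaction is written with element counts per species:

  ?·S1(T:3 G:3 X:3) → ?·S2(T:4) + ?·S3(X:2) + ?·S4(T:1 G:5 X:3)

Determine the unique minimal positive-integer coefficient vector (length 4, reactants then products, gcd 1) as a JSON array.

Coefficients: [5, 3, 3, 3]

T: 5·3 = 15 | 3·4+3·0+3·1 = 15
G: 5·3 = 15 | 3·0+3·0+3·5 = 15
X: 5·3 = 15 | 3·0+3·2+3·3 = 15
gcd(5,3,3,3) = 1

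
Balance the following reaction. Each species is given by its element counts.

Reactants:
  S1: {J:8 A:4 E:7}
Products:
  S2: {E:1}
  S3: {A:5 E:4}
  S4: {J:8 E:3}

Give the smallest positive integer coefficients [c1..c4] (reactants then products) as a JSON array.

J: 5·8 = 40 | 4·0+4·0+5·8 = 40
A: 5·4 = 20 | 4·0+4·5+5·0 = 20
E: 5·7 = 35 | 4·1+4·4+5·3 = 35
gcd(5,4,4,5) = 1

Coefficients: [5, 4, 4, 5]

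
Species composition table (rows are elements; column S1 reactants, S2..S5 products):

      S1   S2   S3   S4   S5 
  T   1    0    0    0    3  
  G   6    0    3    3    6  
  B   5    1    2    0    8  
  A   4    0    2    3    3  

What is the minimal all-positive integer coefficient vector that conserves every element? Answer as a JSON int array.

Coefficients: [3, 1, 3, 1, 1]

T: 3·1 = 3 | 1·0+3·0+1·0+1·3 = 3
G: 3·6 = 18 | 1·0+3·3+1·3+1·6 = 18
B: 3·5 = 15 | 1·1+3·2+1·0+1·8 = 15
A: 3·4 = 12 | 1·0+3·2+1·3+1·3 = 12
gcd(3,1,3,1,1) = 1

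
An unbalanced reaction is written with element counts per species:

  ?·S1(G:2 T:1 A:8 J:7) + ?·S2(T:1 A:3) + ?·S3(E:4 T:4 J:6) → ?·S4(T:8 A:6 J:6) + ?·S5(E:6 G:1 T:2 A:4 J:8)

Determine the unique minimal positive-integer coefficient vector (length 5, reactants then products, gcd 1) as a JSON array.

E: 2·0+6·0+6·4 = 24 | 3·0+4·6 = 24
G: 2·2+6·0+6·0 = 4 | 3·0+4·1 = 4
T: 2·1+6·1+6·4 = 32 | 3·8+4·2 = 32
A: 2·8+6·3+6·0 = 34 | 3·6+4·4 = 34
J: 2·7+6·0+6·6 = 50 | 3·6+4·8 = 50
gcd(2,6,6,3,4) = 1

Coefficients: [2, 6, 6, 3, 4]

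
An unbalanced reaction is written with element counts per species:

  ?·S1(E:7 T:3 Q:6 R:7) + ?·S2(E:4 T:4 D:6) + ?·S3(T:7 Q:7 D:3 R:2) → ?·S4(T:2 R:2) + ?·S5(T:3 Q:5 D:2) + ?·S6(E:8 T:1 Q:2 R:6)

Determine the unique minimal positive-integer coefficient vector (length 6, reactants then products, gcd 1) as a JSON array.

E: 4·7+1·4+2·0 = 32 | 4·0+6·0+4·8 = 32
T: 4·3+1·4+2·7 = 30 | 4·2+6·3+4·1 = 30
Q: 4·6+1·0+2·7 = 38 | 4·0+6·5+4·2 = 38
D: 4·0+1·6+2·3 = 12 | 4·0+6·2+4·0 = 12
R: 4·7+1·0+2·2 = 32 | 4·2+6·0+4·6 = 32
gcd(4,1,2,4,6,4) = 1

Coefficients: [4, 1, 2, 4, 6, 4]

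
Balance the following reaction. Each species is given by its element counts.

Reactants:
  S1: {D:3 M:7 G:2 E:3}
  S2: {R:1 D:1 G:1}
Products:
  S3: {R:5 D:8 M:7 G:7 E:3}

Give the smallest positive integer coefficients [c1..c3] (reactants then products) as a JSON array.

R: 1·0+5·1 = 5 | 1·5 = 5
D: 1·3+5·1 = 8 | 1·8 = 8
M: 1·7+5·0 = 7 | 1·7 = 7
G: 1·2+5·1 = 7 | 1·7 = 7
E: 1·3+5·0 = 3 | 1·3 = 3
gcd(1,5,1) = 1

Coefficients: [1, 5, 1]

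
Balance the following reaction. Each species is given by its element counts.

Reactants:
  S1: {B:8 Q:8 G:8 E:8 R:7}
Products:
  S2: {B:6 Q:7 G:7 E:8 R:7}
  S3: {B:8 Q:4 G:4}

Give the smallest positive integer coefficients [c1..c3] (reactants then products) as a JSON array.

B: 4·8 = 32 | 4·6+1·8 = 32
Q: 4·8 = 32 | 4·7+1·4 = 32
G: 4·8 = 32 | 4·7+1·4 = 32
E: 4·8 = 32 | 4·8+1·0 = 32
R: 4·7 = 28 | 4·7+1·0 = 28
gcd(4,4,1) = 1

Coefficients: [4, 4, 1]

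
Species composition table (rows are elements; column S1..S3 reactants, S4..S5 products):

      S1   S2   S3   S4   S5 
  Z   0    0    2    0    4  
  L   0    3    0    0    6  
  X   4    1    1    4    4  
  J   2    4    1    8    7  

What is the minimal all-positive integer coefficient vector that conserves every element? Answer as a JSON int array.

Coefficients: [1, 4, 4, 1, 2]

Z: 1·0+4·0+4·2 = 8 | 1·0+2·4 = 8
L: 1·0+4·3+4·0 = 12 | 1·0+2·6 = 12
X: 1·4+4·1+4·1 = 12 | 1·4+2·4 = 12
J: 1·2+4·4+4·1 = 22 | 1·8+2·7 = 22
gcd(1,4,4,1,2) = 1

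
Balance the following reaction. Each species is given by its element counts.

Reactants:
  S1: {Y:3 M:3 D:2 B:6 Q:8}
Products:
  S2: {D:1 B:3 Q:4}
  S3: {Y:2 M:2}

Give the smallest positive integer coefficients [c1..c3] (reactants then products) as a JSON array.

Coefficients: [2, 4, 3]

Y: 2·3 = 6 | 4·0+3·2 = 6
M: 2·3 = 6 | 4·0+3·2 = 6
D: 2·2 = 4 | 4·1+3·0 = 4
B: 2·6 = 12 | 4·3+3·0 = 12
Q: 2·8 = 16 | 4·4+3·0 = 16
gcd(2,4,3) = 1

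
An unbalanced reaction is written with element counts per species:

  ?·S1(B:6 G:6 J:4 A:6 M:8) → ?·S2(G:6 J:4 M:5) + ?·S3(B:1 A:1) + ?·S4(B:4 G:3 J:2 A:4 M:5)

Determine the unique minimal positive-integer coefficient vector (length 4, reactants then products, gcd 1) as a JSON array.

Coefficients: [5, 2, 6, 6]

B: 5·6 = 30 | 2·0+6·1+6·4 = 30
G: 5·6 = 30 | 2·6+6·0+6·3 = 30
J: 5·4 = 20 | 2·4+6·0+6·2 = 20
A: 5·6 = 30 | 2·0+6·1+6·4 = 30
M: 5·8 = 40 | 2·5+6·0+6·5 = 40
gcd(5,2,6,6) = 1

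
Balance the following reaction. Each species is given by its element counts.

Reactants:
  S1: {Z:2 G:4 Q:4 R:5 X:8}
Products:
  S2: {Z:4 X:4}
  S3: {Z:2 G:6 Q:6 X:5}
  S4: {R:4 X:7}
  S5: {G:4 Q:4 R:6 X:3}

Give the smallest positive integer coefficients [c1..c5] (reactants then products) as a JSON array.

Coefficients: [6, 2, 2, 3, 3]

Z: 6·2 = 12 | 2·4+2·2+3·0+3·0 = 12
G: 6·4 = 24 | 2·0+2·6+3·0+3·4 = 24
Q: 6·4 = 24 | 2·0+2·6+3·0+3·4 = 24
R: 6·5 = 30 | 2·0+2·0+3·4+3·6 = 30
X: 6·8 = 48 | 2·4+2·5+3·7+3·3 = 48
gcd(6,2,2,3,3) = 1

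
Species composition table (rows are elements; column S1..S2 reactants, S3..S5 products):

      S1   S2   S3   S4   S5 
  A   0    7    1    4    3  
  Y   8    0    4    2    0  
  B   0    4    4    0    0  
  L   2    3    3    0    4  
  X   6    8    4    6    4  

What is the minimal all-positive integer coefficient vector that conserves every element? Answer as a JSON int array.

A: 4·0+5·7 = 35 | 5·1+6·4+2·3 = 35
Y: 4·8+5·0 = 32 | 5·4+6·2+2·0 = 32
B: 4·0+5·4 = 20 | 5·4+6·0+2·0 = 20
L: 4·2+5·3 = 23 | 5·3+6·0+2·4 = 23
X: 4·6+5·8 = 64 | 5·4+6·6+2·4 = 64
gcd(4,5,5,6,2) = 1

Coefficients: [4, 5, 5, 6, 2]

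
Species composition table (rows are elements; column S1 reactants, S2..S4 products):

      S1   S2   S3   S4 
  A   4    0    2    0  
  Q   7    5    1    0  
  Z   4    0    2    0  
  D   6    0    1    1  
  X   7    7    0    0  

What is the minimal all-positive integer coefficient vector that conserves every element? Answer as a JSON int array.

A: 1·4 = 4 | 1·0+2·2+4·0 = 4
Q: 1·7 = 7 | 1·5+2·1+4·0 = 7
Z: 1·4 = 4 | 1·0+2·2+4·0 = 4
D: 1·6 = 6 | 1·0+2·1+4·1 = 6
X: 1·7 = 7 | 1·7+2·0+4·0 = 7
gcd(1,1,2,4) = 1

Coefficients: [1, 1, 2, 4]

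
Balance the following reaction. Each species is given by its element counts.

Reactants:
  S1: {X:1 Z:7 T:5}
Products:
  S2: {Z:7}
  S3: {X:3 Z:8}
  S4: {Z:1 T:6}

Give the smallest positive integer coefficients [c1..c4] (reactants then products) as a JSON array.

Coefficients: [6, 3, 2, 5]

X: 6·1 = 6 | 3·0+2·3+5·0 = 6
Z: 6·7 = 42 | 3·7+2·8+5·1 = 42
T: 6·5 = 30 | 3·0+2·0+5·6 = 30
gcd(6,3,2,5) = 1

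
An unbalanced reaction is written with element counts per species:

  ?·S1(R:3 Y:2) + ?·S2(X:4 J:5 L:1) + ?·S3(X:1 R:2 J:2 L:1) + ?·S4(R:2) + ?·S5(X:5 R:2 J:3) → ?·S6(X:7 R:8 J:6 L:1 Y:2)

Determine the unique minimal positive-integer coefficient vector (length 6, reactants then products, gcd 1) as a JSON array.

X: 6·0+2·4+4·1+5·0+6·5 = 42 | 6·7 = 42
R: 6·3+2·0+4·2+5·2+6·2 = 48 | 6·8 = 48
J: 6·0+2·5+4·2+5·0+6·3 = 36 | 6·6 = 36
L: 6·0+2·1+4·1+5·0+6·0 = 6 | 6·1 = 6
Y: 6·2+2·0+4·0+5·0+6·0 = 12 | 6·2 = 12
gcd(6,2,4,5,6,6) = 1

Coefficients: [6, 2, 4, 5, 6, 6]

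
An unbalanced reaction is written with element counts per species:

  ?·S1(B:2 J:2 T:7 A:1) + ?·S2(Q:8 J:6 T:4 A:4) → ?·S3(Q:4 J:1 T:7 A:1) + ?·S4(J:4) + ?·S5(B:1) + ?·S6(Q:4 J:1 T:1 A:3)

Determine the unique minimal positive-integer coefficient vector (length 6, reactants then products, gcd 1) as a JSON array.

B: 2·2+5·0 = 4 | 4·0+6·0+4·1+6·0 = 4
Q: 2·0+5·8 = 40 | 4·4+6·0+4·0+6·4 = 40
J: 2·2+5·6 = 34 | 4·1+6·4+4·0+6·1 = 34
T: 2·7+5·4 = 34 | 4·7+6·0+4·0+6·1 = 34
A: 2·1+5·4 = 22 | 4·1+6·0+4·0+6·3 = 22
gcd(2,5,4,6,4,6) = 1

Coefficients: [2, 5, 4, 6, 4, 6]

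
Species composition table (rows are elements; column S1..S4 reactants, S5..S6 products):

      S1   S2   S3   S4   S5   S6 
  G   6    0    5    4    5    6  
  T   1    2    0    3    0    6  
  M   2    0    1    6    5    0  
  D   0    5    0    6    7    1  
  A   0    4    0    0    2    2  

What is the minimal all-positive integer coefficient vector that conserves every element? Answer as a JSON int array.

Coefficients: [1, 4, 5, 3, 5, 3]

G: 1·6+4·0+5·5+3·4 = 43 | 5·5+3·6 = 43
T: 1·1+4·2+5·0+3·3 = 18 | 5·0+3·6 = 18
M: 1·2+4·0+5·1+3·6 = 25 | 5·5+3·0 = 25
D: 1·0+4·5+5·0+3·6 = 38 | 5·7+3·1 = 38
A: 1·0+4·4+5·0+3·0 = 16 | 5·2+3·2 = 16
gcd(1,4,5,3,5,3) = 1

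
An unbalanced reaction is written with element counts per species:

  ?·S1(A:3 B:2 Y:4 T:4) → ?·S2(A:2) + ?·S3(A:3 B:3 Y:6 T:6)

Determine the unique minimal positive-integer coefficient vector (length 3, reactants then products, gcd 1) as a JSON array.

A: 6·3 = 18 | 3·2+4·3 = 18
B: 6·2 = 12 | 3·0+4·3 = 12
Y: 6·4 = 24 | 3·0+4·6 = 24
T: 6·4 = 24 | 3·0+4·6 = 24
gcd(6,3,4) = 1

Coefficients: [6, 3, 4]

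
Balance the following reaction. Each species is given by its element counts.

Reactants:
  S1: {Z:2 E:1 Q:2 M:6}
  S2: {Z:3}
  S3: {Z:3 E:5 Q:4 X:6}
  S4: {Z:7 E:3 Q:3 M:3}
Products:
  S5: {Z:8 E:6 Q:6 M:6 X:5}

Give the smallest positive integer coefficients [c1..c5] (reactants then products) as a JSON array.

Coefficients: [5, 3, 5, 2, 6]

Z: 5·2+3·3+5·3+2·7 = 48 | 6·8 = 48
E: 5·1+3·0+5·5+2·3 = 36 | 6·6 = 36
Q: 5·2+3·0+5·4+2·3 = 36 | 6·6 = 36
M: 5·6+3·0+5·0+2·3 = 36 | 6·6 = 36
X: 5·0+3·0+5·6+2·0 = 30 | 6·5 = 30
gcd(5,3,5,2,6) = 1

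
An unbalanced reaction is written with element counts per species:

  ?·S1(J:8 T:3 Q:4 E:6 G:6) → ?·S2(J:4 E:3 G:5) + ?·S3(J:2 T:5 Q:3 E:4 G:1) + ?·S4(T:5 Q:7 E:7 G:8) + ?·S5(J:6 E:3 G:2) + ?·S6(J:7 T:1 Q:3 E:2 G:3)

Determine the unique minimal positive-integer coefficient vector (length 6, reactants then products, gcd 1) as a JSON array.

Coefficients: [4, 1, 1, 1, 2, 2]

J: 4·8 = 32 | 1·4+1·2+1·0+2·6+2·7 = 32
T: 4·3 = 12 | 1·0+1·5+1·5+2·0+2·1 = 12
Q: 4·4 = 16 | 1·0+1·3+1·7+2·0+2·3 = 16
E: 4·6 = 24 | 1·3+1·4+1·7+2·3+2·2 = 24
G: 4·6 = 24 | 1·5+1·1+1·8+2·2+2·3 = 24
gcd(4,1,1,1,2,2) = 1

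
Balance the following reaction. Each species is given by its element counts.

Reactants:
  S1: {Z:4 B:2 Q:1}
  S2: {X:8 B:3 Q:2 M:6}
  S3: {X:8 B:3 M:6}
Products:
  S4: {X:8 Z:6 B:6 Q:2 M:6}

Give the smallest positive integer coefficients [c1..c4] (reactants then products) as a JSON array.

X: 6·0+1·8+3·8 = 32 | 4·8 = 32
Z: 6·4+1·0+3·0 = 24 | 4·6 = 24
B: 6·2+1·3+3·3 = 24 | 4·6 = 24
Q: 6·1+1·2+3·0 = 8 | 4·2 = 8
M: 6·0+1·6+3·6 = 24 | 4·6 = 24
gcd(6,1,3,4) = 1

Coefficients: [6, 1, 3, 4]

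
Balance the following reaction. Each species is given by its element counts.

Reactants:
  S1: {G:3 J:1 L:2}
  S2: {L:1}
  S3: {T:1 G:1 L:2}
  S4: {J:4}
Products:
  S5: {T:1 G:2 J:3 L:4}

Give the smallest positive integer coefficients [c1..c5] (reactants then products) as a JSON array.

T: 1·0+4·0+3·1+2·0 = 3 | 3·1 = 3
G: 1·3+4·0+3·1+2·0 = 6 | 3·2 = 6
J: 1·1+4·0+3·0+2·4 = 9 | 3·3 = 9
L: 1·2+4·1+3·2+2·0 = 12 | 3·4 = 12
gcd(1,4,3,2,3) = 1

Coefficients: [1, 4, 3, 2, 3]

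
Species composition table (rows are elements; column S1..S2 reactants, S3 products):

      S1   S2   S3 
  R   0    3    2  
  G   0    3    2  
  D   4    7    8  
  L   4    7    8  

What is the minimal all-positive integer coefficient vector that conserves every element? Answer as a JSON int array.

R: 5·0+4·3 = 12 | 6·2 = 12
G: 5·0+4·3 = 12 | 6·2 = 12
D: 5·4+4·7 = 48 | 6·8 = 48
L: 5·4+4·7 = 48 | 6·8 = 48
gcd(5,4,6) = 1

Coefficients: [5, 4, 6]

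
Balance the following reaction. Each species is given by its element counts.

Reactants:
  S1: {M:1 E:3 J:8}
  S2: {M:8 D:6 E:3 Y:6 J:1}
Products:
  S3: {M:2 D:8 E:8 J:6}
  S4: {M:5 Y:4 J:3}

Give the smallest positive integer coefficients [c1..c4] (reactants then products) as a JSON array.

Coefficients: [4, 4, 3, 6]

M: 4·1+4·8 = 36 | 3·2+6·5 = 36
D: 4·0+4·6 = 24 | 3·8+6·0 = 24
E: 4·3+4·3 = 24 | 3·8+6·0 = 24
Y: 4·0+4·6 = 24 | 3·0+6·4 = 24
J: 4·8+4·1 = 36 | 3·6+6·3 = 36
gcd(4,4,3,6) = 1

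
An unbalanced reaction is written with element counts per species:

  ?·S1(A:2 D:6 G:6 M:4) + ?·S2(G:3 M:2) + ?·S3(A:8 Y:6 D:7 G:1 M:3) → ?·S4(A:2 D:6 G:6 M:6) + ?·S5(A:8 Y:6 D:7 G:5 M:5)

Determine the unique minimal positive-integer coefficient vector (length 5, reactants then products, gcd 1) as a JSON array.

Coefficients: [1, 4, 3, 1, 3]

A: 1·2+4·0+3·8 = 26 | 1·2+3·8 = 26
Y: 1·0+4·0+3·6 = 18 | 1·0+3·6 = 18
D: 1·6+4·0+3·7 = 27 | 1·6+3·7 = 27
G: 1·6+4·3+3·1 = 21 | 1·6+3·5 = 21
M: 1·4+4·2+3·3 = 21 | 1·6+3·5 = 21
gcd(1,4,3,1,3) = 1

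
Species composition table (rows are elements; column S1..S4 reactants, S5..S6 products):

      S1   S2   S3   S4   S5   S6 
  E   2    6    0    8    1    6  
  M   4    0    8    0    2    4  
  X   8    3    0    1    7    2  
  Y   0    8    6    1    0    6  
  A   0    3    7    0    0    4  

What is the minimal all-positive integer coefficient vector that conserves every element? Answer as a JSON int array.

E: 2·2+2·6+2·0+2·8 = 32 | 2·1+5·6 = 32
M: 2·4+2·0+2·8+2·0 = 24 | 2·2+5·4 = 24
X: 2·8+2·3+2·0+2·1 = 24 | 2·7+5·2 = 24
Y: 2·0+2·8+2·6+2·1 = 30 | 2·0+5·6 = 30
A: 2·0+2·3+2·7+2·0 = 20 | 2·0+5·4 = 20
gcd(2,2,2,2,2,5) = 1

Coefficients: [2, 2, 2, 2, 2, 5]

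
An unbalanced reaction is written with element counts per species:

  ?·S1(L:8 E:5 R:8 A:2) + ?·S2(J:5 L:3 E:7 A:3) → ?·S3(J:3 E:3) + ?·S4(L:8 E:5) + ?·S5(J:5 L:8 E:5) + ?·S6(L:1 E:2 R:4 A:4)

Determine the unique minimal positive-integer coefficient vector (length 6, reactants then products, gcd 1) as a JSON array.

J: 2·0+4·5 = 20 | 5·3+2·0+1·5+4·0 = 20
L: 2·8+4·3 = 28 | 5·0+2·8+1·8+4·1 = 28
E: 2·5+4·7 = 38 | 5·3+2·5+1·5+4·2 = 38
R: 2·8+4·0 = 16 | 5·0+2·0+1·0+4·4 = 16
A: 2·2+4·3 = 16 | 5·0+2·0+1·0+4·4 = 16
gcd(2,4,5,2,1,4) = 1

Coefficients: [2, 4, 5, 2, 1, 4]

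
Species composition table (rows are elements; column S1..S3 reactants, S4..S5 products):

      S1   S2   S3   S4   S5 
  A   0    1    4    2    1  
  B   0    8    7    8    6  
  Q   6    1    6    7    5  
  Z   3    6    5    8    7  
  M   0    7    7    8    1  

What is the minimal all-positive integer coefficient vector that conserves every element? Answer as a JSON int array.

A: 5·0+5·1+2·4 = 13 | 6·2+1·1 = 13
B: 5·0+5·8+2·7 = 54 | 6·8+1·6 = 54
Q: 5·6+5·1+2·6 = 47 | 6·7+1·5 = 47
Z: 5·3+5·6+2·5 = 55 | 6·8+1·7 = 55
M: 5·0+5·7+2·7 = 49 | 6·8+1·1 = 49
gcd(5,5,2,6,1) = 1

Coefficients: [5, 5, 2, 6, 1]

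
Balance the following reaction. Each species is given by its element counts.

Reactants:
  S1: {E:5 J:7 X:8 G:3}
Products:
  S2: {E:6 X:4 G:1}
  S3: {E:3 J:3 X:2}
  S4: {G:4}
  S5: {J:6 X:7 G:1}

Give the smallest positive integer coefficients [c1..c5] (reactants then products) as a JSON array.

Coefficients: [6, 2, 6, 3, 4]

E: 6·5 = 30 | 2·6+6·3+3·0+4·0 = 30
J: 6·7 = 42 | 2·0+6·3+3·0+4·6 = 42
X: 6·8 = 48 | 2·4+6·2+3·0+4·7 = 48
G: 6·3 = 18 | 2·1+6·0+3·4+4·1 = 18
gcd(6,2,6,3,4) = 1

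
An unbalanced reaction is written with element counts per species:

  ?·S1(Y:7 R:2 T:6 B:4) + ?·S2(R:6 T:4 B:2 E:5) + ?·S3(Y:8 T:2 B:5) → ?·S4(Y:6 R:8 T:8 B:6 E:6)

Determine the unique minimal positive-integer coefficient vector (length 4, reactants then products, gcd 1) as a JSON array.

Y: 2·7+6·0+2·8 = 30 | 5·6 = 30
R: 2·2+6·6+2·0 = 40 | 5·8 = 40
T: 2·6+6·4+2·2 = 40 | 5·8 = 40
B: 2·4+6·2+2·5 = 30 | 5·6 = 30
E: 2·0+6·5+2·0 = 30 | 5·6 = 30
gcd(2,6,2,5) = 1

Coefficients: [2, 6, 2, 5]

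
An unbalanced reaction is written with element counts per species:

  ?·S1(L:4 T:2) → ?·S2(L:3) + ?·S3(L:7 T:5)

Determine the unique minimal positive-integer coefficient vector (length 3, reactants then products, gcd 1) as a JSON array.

Coefficients: [5, 2, 2]

L: 5·4 = 20 | 2·3+2·7 = 20
T: 5·2 = 10 | 2·0+2·5 = 10
gcd(5,2,2) = 1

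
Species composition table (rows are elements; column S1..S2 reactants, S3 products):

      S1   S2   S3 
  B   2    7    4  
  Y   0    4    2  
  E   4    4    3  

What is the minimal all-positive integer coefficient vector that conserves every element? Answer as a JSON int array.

B: 1·2+2·7 = 16 | 4·4 = 16
Y: 1·0+2·4 = 8 | 4·2 = 8
E: 1·4+2·4 = 12 | 4·3 = 12
gcd(1,2,4) = 1

Coefficients: [1, 2, 4]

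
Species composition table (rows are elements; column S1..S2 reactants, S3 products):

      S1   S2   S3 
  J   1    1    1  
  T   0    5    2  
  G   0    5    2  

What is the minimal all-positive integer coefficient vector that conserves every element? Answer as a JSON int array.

J: 3·1+2·1 = 5 | 5·1 = 5
T: 3·0+2·5 = 10 | 5·2 = 10
G: 3·0+2·5 = 10 | 5·2 = 10
gcd(3,2,5) = 1

Coefficients: [3, 2, 5]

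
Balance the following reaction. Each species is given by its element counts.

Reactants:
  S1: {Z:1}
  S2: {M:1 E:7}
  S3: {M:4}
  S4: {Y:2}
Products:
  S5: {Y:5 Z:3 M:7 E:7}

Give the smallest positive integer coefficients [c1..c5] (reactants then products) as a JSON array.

Y: 6·0+2·0+3·0+5·2 = 10 | 2·5 = 10
Z: 6·1+2·0+3·0+5·0 = 6 | 2·3 = 6
M: 6·0+2·1+3·4+5·0 = 14 | 2·7 = 14
E: 6·0+2·7+3·0+5·0 = 14 | 2·7 = 14
gcd(6,2,3,5,2) = 1

Coefficients: [6, 2, 3, 5, 2]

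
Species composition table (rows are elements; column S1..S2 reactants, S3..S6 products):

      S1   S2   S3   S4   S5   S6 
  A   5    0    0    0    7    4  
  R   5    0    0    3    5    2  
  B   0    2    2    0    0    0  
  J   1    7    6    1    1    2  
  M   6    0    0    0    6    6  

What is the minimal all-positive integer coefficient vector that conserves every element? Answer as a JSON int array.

Coefficients: [3, 4, 4, 2, 1, 2]

A: 3·5+4·0 = 15 | 4·0+2·0+1·7+2·4 = 15
R: 3·5+4·0 = 15 | 4·0+2·3+1·5+2·2 = 15
B: 3·0+4·2 = 8 | 4·2+2·0+1·0+2·0 = 8
J: 3·1+4·7 = 31 | 4·6+2·1+1·1+2·2 = 31
M: 3·6+4·0 = 18 | 4·0+2·0+1·6+2·6 = 18
gcd(3,4,4,2,1,2) = 1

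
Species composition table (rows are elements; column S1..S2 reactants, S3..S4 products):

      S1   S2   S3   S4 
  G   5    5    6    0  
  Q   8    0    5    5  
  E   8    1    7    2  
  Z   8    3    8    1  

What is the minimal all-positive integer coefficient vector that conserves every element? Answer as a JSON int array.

G: 5·5+1·5 = 30 | 5·6+3·0 = 30
Q: 5·8+1·0 = 40 | 5·5+3·5 = 40
E: 5·8+1·1 = 41 | 5·7+3·2 = 41
Z: 5·8+1·3 = 43 | 5·8+3·1 = 43
gcd(5,1,5,3) = 1

Coefficients: [5, 1, 5, 3]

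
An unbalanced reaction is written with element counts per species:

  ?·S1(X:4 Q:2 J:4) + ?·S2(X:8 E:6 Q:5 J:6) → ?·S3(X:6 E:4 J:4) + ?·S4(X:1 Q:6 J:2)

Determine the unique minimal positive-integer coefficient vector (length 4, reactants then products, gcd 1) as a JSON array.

Coefficients: [1, 2, 3, 2]

X: 1·4+2·8 = 20 | 3·6+2·1 = 20
E: 1·0+2·6 = 12 | 3·4+2·0 = 12
Q: 1·2+2·5 = 12 | 3·0+2·6 = 12
J: 1·4+2·6 = 16 | 3·4+2·2 = 16
gcd(1,2,3,2) = 1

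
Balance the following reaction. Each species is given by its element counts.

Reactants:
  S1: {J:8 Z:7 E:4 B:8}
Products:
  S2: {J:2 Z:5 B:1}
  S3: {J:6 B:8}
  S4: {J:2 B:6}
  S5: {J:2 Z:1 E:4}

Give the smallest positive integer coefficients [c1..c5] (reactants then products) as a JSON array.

J: 5·8 = 40 | 6·2+2·6+3·2+5·2 = 40
Z: 5·7 = 35 | 6·5+2·0+3·0+5·1 = 35
E: 5·4 = 20 | 6·0+2·0+3·0+5·4 = 20
B: 5·8 = 40 | 6·1+2·8+3·6+5·0 = 40
gcd(5,6,2,3,5) = 1

Coefficients: [5, 6, 2, 3, 5]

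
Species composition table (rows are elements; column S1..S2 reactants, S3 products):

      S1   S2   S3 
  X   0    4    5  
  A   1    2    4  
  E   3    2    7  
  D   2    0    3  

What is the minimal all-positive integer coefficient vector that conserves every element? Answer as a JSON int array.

Coefficients: [6, 5, 4]

X: 6·0+5·4 = 20 | 4·5 = 20
A: 6·1+5·2 = 16 | 4·4 = 16
E: 6·3+5·2 = 28 | 4·7 = 28
D: 6·2+5·0 = 12 | 4·3 = 12
gcd(6,5,4) = 1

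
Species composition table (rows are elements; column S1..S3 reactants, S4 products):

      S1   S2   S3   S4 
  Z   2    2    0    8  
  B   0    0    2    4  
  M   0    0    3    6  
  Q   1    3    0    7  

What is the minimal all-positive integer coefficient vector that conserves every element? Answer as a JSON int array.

Coefficients: [5, 3, 4, 2]

Z: 5·2+3·2+4·0 = 16 | 2·8 = 16
B: 5·0+3·0+4·2 = 8 | 2·4 = 8
M: 5·0+3·0+4·3 = 12 | 2·6 = 12
Q: 5·1+3·3+4·0 = 14 | 2·7 = 14
gcd(5,3,4,2) = 1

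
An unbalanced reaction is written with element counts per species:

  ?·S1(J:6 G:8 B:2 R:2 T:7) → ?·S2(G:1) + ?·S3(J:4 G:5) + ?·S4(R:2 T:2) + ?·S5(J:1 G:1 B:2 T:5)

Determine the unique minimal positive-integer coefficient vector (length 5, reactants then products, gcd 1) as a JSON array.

Coefficients: [4, 3, 5, 4, 4]

J: 4·6 = 24 | 3·0+5·4+4·0+4·1 = 24
G: 4·8 = 32 | 3·1+5·5+4·0+4·1 = 32
B: 4·2 = 8 | 3·0+5·0+4·0+4·2 = 8
R: 4·2 = 8 | 3·0+5·0+4·2+4·0 = 8
T: 4·7 = 28 | 3·0+5·0+4·2+4·5 = 28
gcd(4,3,5,4,4) = 1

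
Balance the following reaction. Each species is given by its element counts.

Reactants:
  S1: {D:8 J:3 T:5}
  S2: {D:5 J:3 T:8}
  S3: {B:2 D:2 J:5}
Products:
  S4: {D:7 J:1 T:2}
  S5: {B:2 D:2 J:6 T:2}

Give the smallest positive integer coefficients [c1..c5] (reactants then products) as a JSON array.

B: 2·0+1·0+6·2 = 12 | 3·0+6·2 = 12
D: 2·8+1·5+6·2 = 33 | 3·7+6·2 = 33
J: 2·3+1·3+6·5 = 39 | 3·1+6·6 = 39
T: 2·5+1·8+6·0 = 18 | 3·2+6·2 = 18
gcd(2,1,6,3,6) = 1

Coefficients: [2, 1, 6, 3, 6]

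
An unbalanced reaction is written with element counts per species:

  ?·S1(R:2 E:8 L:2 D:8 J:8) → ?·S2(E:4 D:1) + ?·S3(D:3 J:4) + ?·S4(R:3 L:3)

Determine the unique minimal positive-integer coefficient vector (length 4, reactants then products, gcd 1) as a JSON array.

Coefficients: [3, 6, 6, 2]

R: 3·2 = 6 | 6·0+6·0+2·3 = 6
E: 3·8 = 24 | 6·4+6·0+2·0 = 24
L: 3·2 = 6 | 6·0+6·0+2·3 = 6
D: 3·8 = 24 | 6·1+6·3+2·0 = 24
J: 3·8 = 24 | 6·0+6·4+2·0 = 24
gcd(3,6,6,2) = 1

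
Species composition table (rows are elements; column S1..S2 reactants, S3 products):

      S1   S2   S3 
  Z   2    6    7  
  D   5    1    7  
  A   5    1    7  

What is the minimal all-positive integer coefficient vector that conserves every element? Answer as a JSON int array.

Z: 5·2+3·6 = 28 | 4·7 = 28
D: 5·5+3·1 = 28 | 4·7 = 28
A: 5·5+3·1 = 28 | 4·7 = 28
gcd(5,3,4) = 1

Coefficients: [5, 3, 4]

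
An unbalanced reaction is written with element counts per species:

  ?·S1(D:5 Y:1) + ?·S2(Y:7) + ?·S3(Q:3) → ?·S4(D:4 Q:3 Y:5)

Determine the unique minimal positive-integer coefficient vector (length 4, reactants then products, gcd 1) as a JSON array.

D: 4·5+3·0+5·0 = 20 | 5·4 = 20
Q: 4·0+3·0+5·3 = 15 | 5·3 = 15
Y: 4·1+3·7+5·0 = 25 | 5·5 = 25
gcd(4,3,5,5) = 1

Coefficients: [4, 3, 5, 5]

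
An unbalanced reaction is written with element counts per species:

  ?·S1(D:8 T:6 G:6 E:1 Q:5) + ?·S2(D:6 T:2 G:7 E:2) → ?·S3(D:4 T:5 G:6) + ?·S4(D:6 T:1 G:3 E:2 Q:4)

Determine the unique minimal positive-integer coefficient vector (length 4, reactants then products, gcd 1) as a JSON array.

Coefficients: [4, 3, 5, 5]

D: 4·8+3·6 = 50 | 5·4+5·6 = 50
T: 4·6+3·2 = 30 | 5·5+5·1 = 30
G: 4·6+3·7 = 45 | 5·6+5·3 = 45
E: 4·1+3·2 = 10 | 5·0+5·2 = 10
Q: 4·5+3·0 = 20 | 5·0+5·4 = 20
gcd(4,3,5,5) = 1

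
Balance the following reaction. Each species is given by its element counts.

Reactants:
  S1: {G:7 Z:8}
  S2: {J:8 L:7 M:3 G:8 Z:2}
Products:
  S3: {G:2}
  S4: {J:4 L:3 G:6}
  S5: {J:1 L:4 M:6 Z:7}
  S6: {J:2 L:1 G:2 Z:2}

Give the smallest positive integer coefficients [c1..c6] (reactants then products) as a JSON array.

J: 2·0+4·8 = 32 | 3·0+5·4+2·1+5·2 = 32
L: 2·0+4·7 = 28 | 3·0+5·3+2·4+5·1 = 28
M: 2·0+4·3 = 12 | 3·0+5·0+2·6+5·0 = 12
G: 2·7+4·8 = 46 | 3·2+5·6+2·0+5·2 = 46
Z: 2·8+4·2 = 24 | 3·0+5·0+2·7+5·2 = 24
gcd(2,4,3,5,2,5) = 1

Coefficients: [2, 4, 3, 5, 2, 5]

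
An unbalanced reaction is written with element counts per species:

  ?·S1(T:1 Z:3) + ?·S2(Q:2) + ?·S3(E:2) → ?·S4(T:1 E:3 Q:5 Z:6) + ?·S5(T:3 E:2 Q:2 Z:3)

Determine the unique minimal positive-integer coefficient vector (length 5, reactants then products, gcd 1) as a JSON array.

Coefficients: [5, 6, 4, 2, 1]

T: 5·1+6·0+4·0 = 5 | 2·1+1·3 = 5
E: 5·0+6·0+4·2 = 8 | 2·3+1·2 = 8
Q: 5·0+6·2+4·0 = 12 | 2·5+1·2 = 12
Z: 5·3+6·0+4·0 = 15 | 2·6+1·3 = 15
gcd(5,6,4,2,1) = 1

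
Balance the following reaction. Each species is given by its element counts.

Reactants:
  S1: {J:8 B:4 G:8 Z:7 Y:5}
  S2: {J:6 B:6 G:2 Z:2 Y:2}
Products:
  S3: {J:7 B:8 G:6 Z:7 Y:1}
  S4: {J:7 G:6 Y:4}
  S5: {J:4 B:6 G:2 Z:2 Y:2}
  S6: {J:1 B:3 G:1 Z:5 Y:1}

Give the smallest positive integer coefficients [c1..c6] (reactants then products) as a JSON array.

Coefficients: [5, 2, 1, 5, 1, 6]

J: 5·8+2·6 = 52 | 1·7+5·7+1·4+6·1 = 52
B: 5·4+2·6 = 32 | 1·8+5·0+1·6+6·3 = 32
G: 5·8+2·2 = 44 | 1·6+5·6+1·2+6·1 = 44
Z: 5·7+2·2 = 39 | 1·7+5·0+1·2+6·5 = 39
Y: 5·5+2·2 = 29 | 1·1+5·4+1·2+6·1 = 29
gcd(5,2,1,5,1,6) = 1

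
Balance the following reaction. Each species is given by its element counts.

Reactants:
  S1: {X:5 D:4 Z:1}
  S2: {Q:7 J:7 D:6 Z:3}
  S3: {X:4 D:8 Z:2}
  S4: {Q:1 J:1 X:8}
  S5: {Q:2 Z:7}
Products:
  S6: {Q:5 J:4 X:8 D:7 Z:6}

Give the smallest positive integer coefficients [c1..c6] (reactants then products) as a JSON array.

Q: 4·0+3·7+1·0+3·1+3·2 = 30 | 6·5 = 30
J: 4·0+3·7+1·0+3·1+3·0 = 24 | 6·4 = 24
X: 4·5+3·0+1·4+3·8+3·0 = 48 | 6·8 = 48
D: 4·4+3·6+1·8+3·0+3·0 = 42 | 6·7 = 42
Z: 4·1+3·3+1·2+3·0+3·7 = 36 | 6·6 = 36
gcd(4,3,1,3,3,6) = 1

Coefficients: [4, 3, 1, 3, 3, 6]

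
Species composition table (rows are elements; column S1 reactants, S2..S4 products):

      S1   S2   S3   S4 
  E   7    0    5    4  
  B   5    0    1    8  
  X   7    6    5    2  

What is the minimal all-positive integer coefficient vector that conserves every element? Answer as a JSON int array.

Coefficients: [6, 1, 6, 3]

E: 6·7 = 42 | 1·0+6·5+3·4 = 42
B: 6·5 = 30 | 1·0+6·1+3·8 = 30
X: 6·7 = 42 | 1·6+6·5+3·2 = 42
gcd(6,1,6,3) = 1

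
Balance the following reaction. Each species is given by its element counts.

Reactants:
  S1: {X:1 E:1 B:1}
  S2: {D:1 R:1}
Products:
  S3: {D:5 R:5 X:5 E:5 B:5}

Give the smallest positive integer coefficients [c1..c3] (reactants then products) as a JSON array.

D: 5·0+5·1 = 5 | 1·5 = 5
R: 5·0+5·1 = 5 | 1·5 = 5
X: 5·1+5·0 = 5 | 1·5 = 5
E: 5·1+5·0 = 5 | 1·5 = 5
B: 5·1+5·0 = 5 | 1·5 = 5
gcd(5,5,1) = 1

Coefficients: [5, 5, 1]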